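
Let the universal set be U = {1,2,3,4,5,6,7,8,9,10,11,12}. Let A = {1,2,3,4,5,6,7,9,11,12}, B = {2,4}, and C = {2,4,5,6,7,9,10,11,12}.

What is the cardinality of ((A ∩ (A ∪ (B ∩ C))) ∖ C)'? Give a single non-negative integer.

10

B ∩ C = {2,4}
A ∪ (B ∩ C) = {1,2,3,4,5,6,7,9,11,12}
A ∩ (A ∪ (B ∩ C)) = {1,2,3,4,5,6,7,9,11,12}
(A ∩ (A ∪ (B ∩ C))) ∖ C = {1,3}
((A ∩ (A ∪ (B ∩ C))) ∖ C)' = {2,4,5,6,7,8,9,10,11,12}
|((A ∩ (A ∪ (B ∩ C))) ∖ C)'| = 10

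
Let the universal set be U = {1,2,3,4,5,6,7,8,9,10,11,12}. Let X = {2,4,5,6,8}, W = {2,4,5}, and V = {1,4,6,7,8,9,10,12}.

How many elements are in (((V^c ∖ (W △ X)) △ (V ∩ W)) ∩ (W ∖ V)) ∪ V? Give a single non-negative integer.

10

V^c = {2,3,5,11}
W △ X = {6,8}
V^c ∖ (W △ X) = {2,3,5,11}
V ∩ W = {4}
(V^c ∖ (W △ X)) △ (V ∩ W) = {2,3,4,5,11}
W ∖ V = {2,5}
((V^c ∖ (W △ X)) △ (V ∩ W)) ∩ (W ∖ V) = {2,5}
(((V^c ∖ (W △ X)) △ (V ∩ W)) ∩ (W ∖ V)) ∪ V = {1,2,4,5,6,7,8,9,10,12}
|(((V^c ∖ (W △ X)) △ (V ∩ W)) ∩ (W ∖ V)) ∪ V| = 10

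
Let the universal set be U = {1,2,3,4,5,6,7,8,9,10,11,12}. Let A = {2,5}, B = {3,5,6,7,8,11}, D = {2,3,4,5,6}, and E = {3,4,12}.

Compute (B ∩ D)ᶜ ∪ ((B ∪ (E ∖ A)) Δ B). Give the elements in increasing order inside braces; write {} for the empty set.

{1,2,4,7,8,9,10,11,12}

B ∩ D = {3,5,6}
(B ∩ D)ᶜ = {1,2,4,7,8,9,10,11,12}
E ∖ A = {3,4,12}
B ∪ (E ∖ A) = {3,4,5,6,7,8,11,12}
(B ∪ (E ∖ A)) Δ B = {4,12}
(B ∩ D)ᶜ ∪ ((B ∪ (E ∖ A)) Δ B) = {1,2,4,7,8,9,10,11,12}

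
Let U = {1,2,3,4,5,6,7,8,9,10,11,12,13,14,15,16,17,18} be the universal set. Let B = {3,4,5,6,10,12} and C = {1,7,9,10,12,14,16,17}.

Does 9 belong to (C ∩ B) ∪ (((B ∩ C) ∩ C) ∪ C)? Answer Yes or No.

9 ∈ C and 9 ∉ B, so 9 ∉ C ∩ B
9 ∉ B and 9 ∈ C, so 9 ∉ B ∩ C
9 ∉ (B ∩ C) and 9 ∈ C, so 9 ∉ (B ∩ C) ∩ C
9 ∉ ((B ∩ C) ∩ C) and 9 ∈ C, so 9 ∈ ((B ∩ C) ∩ C) ∪ C
9 ∉ (C ∩ B) and 9 ∈ (((B ∩ C) ∩ C) ∪ C), so 9 ∈ (C ∩ B) ∪ (((B ∩ C) ∩ C) ∪ C)

Yes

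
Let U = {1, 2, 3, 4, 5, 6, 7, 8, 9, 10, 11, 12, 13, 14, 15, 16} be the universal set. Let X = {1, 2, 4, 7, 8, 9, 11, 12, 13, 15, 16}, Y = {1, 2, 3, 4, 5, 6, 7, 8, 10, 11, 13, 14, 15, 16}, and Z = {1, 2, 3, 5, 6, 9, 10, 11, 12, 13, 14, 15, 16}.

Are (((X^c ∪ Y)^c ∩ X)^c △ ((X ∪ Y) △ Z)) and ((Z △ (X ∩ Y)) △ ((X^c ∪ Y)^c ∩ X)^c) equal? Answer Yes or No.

X^c = {3, 5, 6, 10, 14}
X^c ∪ Y = {1, 2, 3, 4, 5, 6, 7, 8, 10, 11, 13, 14, 15, 16}
(X^c ∪ Y)^c = {9, 12}
(X^c ∪ Y)^c ∩ X = {9, 12}
((X^c ∪ Y)^c ∩ X)^c = {1, 2, 3, 4, 5, 6, 7, 8, 10, 11, 13, 14, 15, 16}
X ∪ Y = {1, 2, 3, 4, 5, 6, 7, 8, 9, 10, 11, 12, 13, 14, 15, 16}
(X ∪ Y) △ Z = {4, 7, 8}
((X^c ∪ Y)^c ∩ X)^c △ ((X ∪ Y) △ Z) = {1, 2, 3, 5, 6, 10, 11, 13, 14, 15, 16}
X ∩ Y = {1, 2, 4, 7, 8, 11, 13, 15, 16}
Z △ (X ∩ Y) = {3, 4, 5, 6, 7, 8, 9, 10, 12, 14}
(Z △ (X ∩ Y)) △ ((X^c ∪ Y)^c ∩ X)^c = {1, 2, 9, 11, 12, 13, 15, 16}
3 ∈ ((X^c ∪ Y)^c ∩ X)^c △ ((X ∪ Y) △ Z) but 3 ∉ (Z △ (X ∩ Y)) △ ((X^c ∪ Y)^c ∩ X)^c, so they differ.

No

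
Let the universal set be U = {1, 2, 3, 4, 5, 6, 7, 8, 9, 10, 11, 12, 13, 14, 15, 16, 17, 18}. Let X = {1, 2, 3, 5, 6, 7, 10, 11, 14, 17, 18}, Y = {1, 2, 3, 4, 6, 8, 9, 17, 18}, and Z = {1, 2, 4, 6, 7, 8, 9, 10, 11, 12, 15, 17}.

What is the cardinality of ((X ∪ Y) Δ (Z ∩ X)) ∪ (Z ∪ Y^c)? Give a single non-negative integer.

18

X ∪ Y = {1, 2, 3, 4, 5, 6, 7, 8, 9, 10, 11, 14, 17, 18}
Z ∩ X = {1, 2, 6, 7, 10, 11, 17}
(X ∪ Y) Δ (Z ∩ X) = {3, 4, 5, 8, 9, 14, 18}
Y^c = {5, 7, 10, 11, 12, 13, 14, 15, 16}
Z ∪ Y^c = {1, 2, 4, 5, 6, 7, 8, 9, 10, 11, 12, 13, 14, 15, 16, 17}
((X ∪ Y) Δ (Z ∩ X)) ∪ (Z ∪ Y^c) = {1, 2, 3, 4, 5, 6, 7, 8, 9, 10, 11, 12, 13, 14, 15, 16, 17, 18}
|((X ∪ Y) Δ (Z ∩ X)) ∪ (Z ∪ Y^c)| = 18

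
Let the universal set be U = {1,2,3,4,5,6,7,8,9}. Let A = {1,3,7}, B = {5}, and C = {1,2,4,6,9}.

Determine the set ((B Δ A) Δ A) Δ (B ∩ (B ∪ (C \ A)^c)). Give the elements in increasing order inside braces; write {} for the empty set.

B Δ A = {1,3,5,7}
(B Δ A) Δ A = {5}
C \ A = {2,4,6,9}
(C \ A)^c = {1,3,5,7,8}
B ∪ (C \ A)^c = {1,3,5,7,8}
B ∩ (B ∪ (C \ A)^c) = {5}
((B Δ A) Δ A) Δ (B ∩ (B ∪ (C \ A)^c)) = {}

{}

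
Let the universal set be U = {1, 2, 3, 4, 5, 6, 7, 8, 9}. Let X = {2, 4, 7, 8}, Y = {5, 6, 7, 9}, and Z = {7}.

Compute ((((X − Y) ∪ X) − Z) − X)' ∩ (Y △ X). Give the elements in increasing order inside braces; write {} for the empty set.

X − Y = {2, 4, 8}
(X − Y) ∪ X = {2, 4, 7, 8}
((X − Y) ∪ X) − Z = {2, 4, 8}
(((X − Y) ∪ X) − Z) − X = {}
((((X − Y) ∪ X) − Z) − X)' = {1, 2, 3, 4, 5, 6, 7, 8, 9}
Y △ X = {2, 4, 5, 6, 8, 9}
((((X − Y) ∪ X) − Z) − X)' ∩ (Y △ X) = {2, 4, 5, 6, 8, 9}

{2, 4, 5, 6, 8, 9}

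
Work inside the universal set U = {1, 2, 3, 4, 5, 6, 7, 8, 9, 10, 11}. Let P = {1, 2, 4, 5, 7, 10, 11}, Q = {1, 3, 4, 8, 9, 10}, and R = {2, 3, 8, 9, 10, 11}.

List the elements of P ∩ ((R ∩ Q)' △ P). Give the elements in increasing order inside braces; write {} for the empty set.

R ∩ Q = {3, 8, 9, 10}
(R ∩ Q)' = {1, 2, 4, 5, 6, 7, 11}
(R ∩ Q)' △ P = {6, 10}
P ∩ ((R ∩ Q)' △ P) = {10}

{10}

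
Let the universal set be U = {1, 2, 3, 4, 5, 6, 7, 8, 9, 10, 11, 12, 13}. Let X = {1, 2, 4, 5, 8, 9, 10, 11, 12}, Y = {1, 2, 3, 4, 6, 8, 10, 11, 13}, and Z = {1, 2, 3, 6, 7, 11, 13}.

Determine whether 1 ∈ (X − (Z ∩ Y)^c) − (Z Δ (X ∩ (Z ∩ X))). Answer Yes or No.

Yes

1 ∈ Z and 1 ∈ Y, so 1 ∈ Z ∩ Y
1 ∉ (Z ∩ Y)^c since 1 ∈ (Z ∩ Y)
1 ∈ X and 1 ∉ (Z ∩ Y)^c, so 1 ∈ X − (Z ∩ Y)^c
1 ∈ Z and 1 ∈ X, so 1 ∈ Z ∩ X
1 ∈ X and 1 ∈ (Z ∩ X), so 1 ∈ X ∩ (Z ∩ X)
1 ∈ Z and 1 ∈ (X ∩ (Z ∩ X)), so 1 ∉ Z Δ (X ∩ (Z ∩ X))
1 ∈ (X − (Z ∩ Y)^c) and 1 ∉ (Z Δ (X ∩ (Z ∩ X))), so 1 ∈ (X − (Z ∩ Y)^c) − (Z Δ (X ∩ (Z ∩ X)))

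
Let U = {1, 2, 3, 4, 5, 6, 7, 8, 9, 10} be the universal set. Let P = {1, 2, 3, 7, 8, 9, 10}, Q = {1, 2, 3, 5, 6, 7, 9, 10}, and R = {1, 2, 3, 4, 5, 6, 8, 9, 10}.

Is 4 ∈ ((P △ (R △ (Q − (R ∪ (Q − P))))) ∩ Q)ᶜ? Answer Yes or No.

Yes

4 ∉ Q and 4 ∉ P, so 4 ∉ Q − P
4 ∈ R and 4 ∉ (Q − P), so 4 ∈ R ∪ (Q − P)
4 ∉ Q and 4 ∈ (R ∪ (Q − P)), so 4 ∉ Q − (R ∪ (Q − P))
4 ∈ R and 4 ∉ (Q − (R ∪ (Q − P))), so 4 ∈ R △ (Q − (R ∪ (Q − P)))
4 ∉ P and 4 ∈ (R △ (Q − (R ∪ (Q − P)))), so 4 ∈ P △ (R △ (Q − (R ∪ (Q − P))))
4 ∈ (P △ (R △ (Q − (R ∪ (Q − P))))) and 4 ∉ Q, so 4 ∉ (P △ (R △ (Q − (R ∪ (Q − P))))) ∩ Q
4 ∈ ((P △ (R △ (Q − (R ∪ (Q − P))))) ∩ Q)ᶜ since 4 ∉ ((P △ (R △ (Q − (R ∪ (Q − P))))) ∩ Q)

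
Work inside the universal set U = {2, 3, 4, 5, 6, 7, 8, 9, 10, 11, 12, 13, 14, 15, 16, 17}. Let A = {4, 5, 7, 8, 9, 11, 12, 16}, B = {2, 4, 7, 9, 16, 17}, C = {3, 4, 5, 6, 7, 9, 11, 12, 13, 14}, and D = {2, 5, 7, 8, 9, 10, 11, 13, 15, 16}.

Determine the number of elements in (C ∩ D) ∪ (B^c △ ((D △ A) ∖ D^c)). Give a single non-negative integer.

C ∩ D = {5, 7, 9, 11, 13}
B^c = {3, 5, 6, 8, 10, 11, 12, 13, 14, 15}
D △ A = {2, 4, 10, 12, 13, 15}
D^c = {3, 4, 6, 12, 14, 17}
(D △ A) ∖ D^c = {2, 10, 13, 15}
B^c △ ((D △ A) ∖ D^c) = {2, 3, 5, 6, 8, 11, 12, 14}
(C ∩ D) ∪ (B^c △ ((D △ A) ∖ D^c)) = {2, 3, 5, 6, 7, 8, 9, 11, 12, 13, 14}
|(C ∩ D) ∪ (B^c △ ((D △ A) ∖ D^c))| = 11

11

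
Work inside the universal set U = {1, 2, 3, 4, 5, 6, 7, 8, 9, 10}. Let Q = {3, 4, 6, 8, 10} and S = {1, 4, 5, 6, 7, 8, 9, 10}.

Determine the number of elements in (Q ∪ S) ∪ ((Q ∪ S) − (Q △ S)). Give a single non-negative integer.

9

Q ∪ S = {1, 3, 4, 5, 6, 7, 8, 9, 10}
Q △ S = {1, 3, 5, 7, 9}
(Q ∪ S) − (Q △ S) = {4, 6, 8, 10}
(Q ∪ S) ∪ ((Q ∪ S) − (Q △ S)) = {1, 3, 4, 5, 6, 7, 8, 9, 10}
|(Q ∪ S) ∪ ((Q ∪ S) − (Q △ S))| = 9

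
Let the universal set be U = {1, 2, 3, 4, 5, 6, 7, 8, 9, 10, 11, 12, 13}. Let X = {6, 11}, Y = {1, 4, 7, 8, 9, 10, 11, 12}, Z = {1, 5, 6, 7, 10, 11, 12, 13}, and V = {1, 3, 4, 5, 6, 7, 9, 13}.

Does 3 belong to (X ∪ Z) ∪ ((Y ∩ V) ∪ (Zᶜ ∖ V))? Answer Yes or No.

No

3 ∉ X and 3 ∉ Z, so 3 ∉ X ∪ Z
3 ∉ Y and 3 ∈ V, so 3 ∉ Y ∩ V
3 ∉ Z, so 3 ∈ Zᶜ
3 ∈ Zᶜ and 3 ∈ V, so 3 ∉ Zᶜ ∖ V
3 ∉ (Y ∩ V) and 3 ∉ (Zᶜ ∖ V), so 3 ∉ (Y ∩ V) ∪ (Zᶜ ∖ V)
3 ∉ (X ∪ Z) and 3 ∉ ((Y ∩ V) ∪ (Zᶜ ∖ V)), so 3 ∉ (X ∪ Z) ∪ ((Y ∩ V) ∪ (Zᶜ ∖ V))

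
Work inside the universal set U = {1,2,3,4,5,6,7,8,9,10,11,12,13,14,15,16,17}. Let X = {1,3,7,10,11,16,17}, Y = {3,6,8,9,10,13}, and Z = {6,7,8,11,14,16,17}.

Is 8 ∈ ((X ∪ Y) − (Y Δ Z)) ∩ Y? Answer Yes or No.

Yes

8 ∉ X and 8 ∈ Y, so 8 ∈ X ∪ Y
8 ∈ Y and 8 ∈ Z, so 8 ∉ Y Δ Z
8 ∈ (X ∪ Y) and 8 ∉ (Y Δ Z), so 8 ∈ (X ∪ Y) − (Y Δ Z)
8 ∈ ((X ∪ Y) − (Y Δ Z)) and 8 ∈ Y, so 8 ∈ ((X ∪ Y) − (Y Δ Z)) ∩ Y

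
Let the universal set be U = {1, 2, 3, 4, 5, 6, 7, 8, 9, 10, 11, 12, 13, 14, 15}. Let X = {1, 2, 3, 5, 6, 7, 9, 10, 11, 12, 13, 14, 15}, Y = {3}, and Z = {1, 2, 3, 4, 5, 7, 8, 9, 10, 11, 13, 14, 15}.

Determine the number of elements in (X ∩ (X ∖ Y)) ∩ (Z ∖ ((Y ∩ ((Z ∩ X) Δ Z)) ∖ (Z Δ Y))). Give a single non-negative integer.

X ∖ Y = {1, 2, 5, 6, 7, 9, 10, 11, 12, 13, 14, 15}
X ∩ (X ∖ Y) = {1, 2, 5, 6, 7, 9, 10, 11, 12, 13, 14, 15}
Z ∩ X = {1, 2, 3, 5, 7, 9, 10, 11, 13, 14, 15}
(Z ∩ X) Δ Z = {4, 8}
Y ∩ ((Z ∩ X) Δ Z) = {}
Z Δ Y = {1, 2, 4, 5, 7, 8, 9, 10, 11, 13, 14, 15}
(Y ∩ ((Z ∩ X) Δ Z)) ∖ (Z Δ Y) = {}
Z ∖ ((Y ∩ ((Z ∩ X) Δ Z)) ∖ (Z Δ Y)) = {1, 2, 3, 4, 5, 7, 8, 9, 10, 11, 13, 14, 15}
(X ∩ (X ∖ Y)) ∩ (Z ∖ ((Y ∩ ((Z ∩ X) Δ Z)) ∖ (Z Δ Y))) = {1, 2, 5, 7, 9, 10, 11, 13, 14, 15}
|(X ∩ (X ∖ Y)) ∩ (Z ∖ ((Y ∩ ((Z ∩ X) Δ Z)) ∖ (Z Δ Y)))| = 10

10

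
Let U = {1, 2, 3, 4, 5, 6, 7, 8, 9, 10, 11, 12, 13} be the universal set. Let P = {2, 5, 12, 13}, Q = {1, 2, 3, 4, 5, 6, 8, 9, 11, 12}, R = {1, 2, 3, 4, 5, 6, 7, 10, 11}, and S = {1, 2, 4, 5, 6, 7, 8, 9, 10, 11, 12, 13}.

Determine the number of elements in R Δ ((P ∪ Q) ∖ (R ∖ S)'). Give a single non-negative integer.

P ∪ Q = {1, 2, 3, 4, 5, 6, 8, 9, 11, 12, 13}
R ∖ S = {3}
(R ∖ S)' = {1, 2, 4, 5, 6, 7, 8, 9, 10, 11, 12, 13}
(P ∪ Q) ∖ (R ∖ S)' = {3}
R Δ ((P ∪ Q) ∖ (R ∖ S)') = {1, 2, 4, 5, 6, 7, 10, 11}
|R Δ ((P ∪ Q) ∖ (R ∖ S)')| = 8

8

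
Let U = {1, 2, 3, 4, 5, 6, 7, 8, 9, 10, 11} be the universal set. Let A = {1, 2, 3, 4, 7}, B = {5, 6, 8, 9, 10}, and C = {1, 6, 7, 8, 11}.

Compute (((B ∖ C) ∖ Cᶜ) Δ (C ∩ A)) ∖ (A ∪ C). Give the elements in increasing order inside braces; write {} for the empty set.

B ∖ C = {5, 9, 10}
Cᶜ = {2, 3, 4, 5, 9, 10}
(B ∖ C) ∖ Cᶜ = {}
C ∩ A = {1, 7}
((B ∖ C) ∖ Cᶜ) Δ (C ∩ A) = {1, 7}
A ∪ C = {1, 2, 3, 4, 6, 7, 8, 11}
(((B ∖ C) ∖ Cᶜ) Δ (C ∩ A)) ∖ (A ∪ C) = {}

{}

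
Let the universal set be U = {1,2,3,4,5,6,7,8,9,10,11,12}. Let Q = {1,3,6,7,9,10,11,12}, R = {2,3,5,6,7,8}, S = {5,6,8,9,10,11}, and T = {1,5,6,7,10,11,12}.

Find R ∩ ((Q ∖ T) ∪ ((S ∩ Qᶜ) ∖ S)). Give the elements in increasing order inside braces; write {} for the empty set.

{3}

Q ∖ T = {3,9}
Qᶜ = {2,4,5,8}
S ∩ Qᶜ = {5,8}
(S ∩ Qᶜ) ∖ S = {}
(Q ∖ T) ∪ ((S ∩ Qᶜ) ∖ S) = {3,9}
R ∩ ((Q ∖ T) ∪ ((S ∩ Qᶜ) ∖ S)) = {3}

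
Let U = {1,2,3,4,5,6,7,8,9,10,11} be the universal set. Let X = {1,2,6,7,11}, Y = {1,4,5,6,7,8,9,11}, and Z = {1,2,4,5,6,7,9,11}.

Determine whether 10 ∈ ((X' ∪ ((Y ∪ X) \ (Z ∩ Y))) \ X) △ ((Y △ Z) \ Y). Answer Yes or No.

10 ∉ X, so 10 ∈ X'
10 ∉ Y and 10 ∉ X, so 10 ∉ Y ∪ X
10 ∉ Z and 10 ∉ Y, so 10 ∉ Z ∩ Y
10 ∉ (Y ∪ X) and 10 ∉ (Z ∩ Y), so 10 ∉ (Y ∪ X) \ (Z ∩ Y)
10 ∈ X' and 10 ∉ ((Y ∪ X) \ (Z ∩ Y)), so 10 ∈ X' ∪ ((Y ∪ X) \ (Z ∩ Y))
10 ∈ (X' ∪ ((Y ∪ X) \ (Z ∩ Y))) and 10 ∉ X, so 10 ∈ (X' ∪ ((Y ∪ X) \ (Z ∩ Y))) \ X
10 ∉ Y and 10 ∉ Z, so 10 ∉ Y △ Z
10 ∉ (Y △ Z) and 10 ∉ Y, so 10 ∉ (Y △ Z) \ Y
10 ∈ ((X' ∪ ((Y ∪ X) \ (Z ∩ Y))) \ X) and 10 ∉ ((Y △ Z) \ Y), so 10 ∈ ((X' ∪ ((Y ∪ X) \ (Z ∩ Y))) \ X) △ ((Y △ Z) \ Y)

Yes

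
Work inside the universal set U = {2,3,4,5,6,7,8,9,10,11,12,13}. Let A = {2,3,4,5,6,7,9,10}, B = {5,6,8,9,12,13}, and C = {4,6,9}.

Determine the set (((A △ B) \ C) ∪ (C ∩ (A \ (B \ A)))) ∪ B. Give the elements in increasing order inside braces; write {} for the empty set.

{2,3,4,5,6,7,8,9,10,12,13}

A △ B = {2,3,4,7,8,10,12,13}
(A △ B) \ C = {2,3,7,8,10,12,13}
B \ A = {8,12,13}
A \ (B \ A) = {2,3,4,5,6,7,9,10}
C ∩ (A \ (B \ A)) = {4,6,9}
((A △ B) \ C) ∪ (C ∩ (A \ (B \ A))) = {2,3,4,6,7,8,9,10,12,13}
(((A △ B) \ C) ∪ (C ∩ (A \ (B \ A)))) ∪ B = {2,3,4,5,6,7,8,9,10,12,13}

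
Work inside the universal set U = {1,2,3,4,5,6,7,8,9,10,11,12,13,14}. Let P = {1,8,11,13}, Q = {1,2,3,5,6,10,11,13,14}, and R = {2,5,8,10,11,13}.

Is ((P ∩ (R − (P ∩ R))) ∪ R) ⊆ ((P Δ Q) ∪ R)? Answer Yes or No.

P ∩ R = {8,11,13}
R − (P ∩ R) = {2,5,10}
P ∩ (R − (P ∩ R)) = {}
(P ∩ (R − (P ∩ R))) ∪ R = {2,5,8,10,11,13}
P Δ Q = {2,3,5,6,8,10,14}
(P Δ Q) ∪ R = {2,3,5,6,8,10,11,13,14}
Every element of {2,5,8,10,11,13} is in {2,3,5,6,8,10,11,13,14}, so (P ∩ (R − (P ∩ R))) ∪ R ⊆ (P Δ Q) ∪ R.

Yes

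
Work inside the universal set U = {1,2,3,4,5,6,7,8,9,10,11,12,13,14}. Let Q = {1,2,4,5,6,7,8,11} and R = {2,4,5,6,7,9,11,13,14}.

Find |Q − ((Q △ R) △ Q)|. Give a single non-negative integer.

Q △ R = {1,8,9,13,14}
(Q △ R) △ Q = {2,4,5,6,7,9,11,13,14}
Q − ((Q △ R) △ Q) = {1,8}
|Q − ((Q △ R) △ Q)| = 2

2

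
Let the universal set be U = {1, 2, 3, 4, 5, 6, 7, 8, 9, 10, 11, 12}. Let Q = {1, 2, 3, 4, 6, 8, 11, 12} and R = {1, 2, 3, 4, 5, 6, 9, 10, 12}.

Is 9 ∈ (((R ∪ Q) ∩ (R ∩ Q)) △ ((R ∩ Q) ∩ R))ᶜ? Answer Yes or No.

Yes

9 ∈ R and 9 ∉ Q, so 9 ∈ R ∪ Q
9 ∈ R and 9 ∉ Q, so 9 ∉ R ∩ Q
9 ∈ (R ∪ Q) and 9 ∉ (R ∩ Q), so 9 ∉ (R ∪ Q) ∩ (R ∩ Q)
9 ∈ R and 9 ∉ Q, so 9 ∉ R ∩ Q
9 ∉ (R ∩ Q) and 9 ∈ R, so 9 ∉ (R ∩ Q) ∩ R
9 ∉ ((R ∪ Q) ∩ (R ∩ Q)) and 9 ∉ ((R ∩ Q) ∩ R), so 9 ∉ ((R ∪ Q) ∩ (R ∩ Q)) △ ((R ∩ Q) ∩ R)
9 ∈ (((R ∪ Q) ∩ (R ∩ Q)) △ ((R ∩ Q) ∩ R))ᶜ since 9 ∉ (((R ∪ Q) ∩ (R ∩ Q)) △ ((R ∩ Q) ∩ R))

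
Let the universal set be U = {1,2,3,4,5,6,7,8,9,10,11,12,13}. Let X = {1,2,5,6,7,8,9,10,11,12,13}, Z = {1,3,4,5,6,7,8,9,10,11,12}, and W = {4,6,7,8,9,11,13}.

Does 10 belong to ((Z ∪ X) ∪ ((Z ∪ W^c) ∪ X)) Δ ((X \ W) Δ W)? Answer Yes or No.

No

10 ∈ Z and 10 ∈ X, so 10 ∈ Z ∪ X
10 ∉ W, so 10 ∈ W^c
10 ∈ Z and 10 ∈ W^c, so 10 ∈ Z ∪ W^c
10 ∈ (Z ∪ W^c) and 10 ∈ X, so 10 ∈ (Z ∪ W^c) ∪ X
10 ∈ (Z ∪ X) and 10 ∈ ((Z ∪ W^c) ∪ X), so 10 ∈ (Z ∪ X) ∪ ((Z ∪ W^c) ∪ X)
10 ∈ X and 10 ∉ W, so 10 ∈ X \ W
10 ∈ (X \ W) and 10 ∉ W, so 10 ∈ (X \ W) Δ W
10 ∈ ((Z ∪ X) ∪ ((Z ∪ W^c) ∪ X)) and 10 ∈ ((X \ W) Δ W), so 10 ∉ ((Z ∪ X) ∪ ((Z ∪ W^c) ∪ X)) Δ ((X \ W) Δ W)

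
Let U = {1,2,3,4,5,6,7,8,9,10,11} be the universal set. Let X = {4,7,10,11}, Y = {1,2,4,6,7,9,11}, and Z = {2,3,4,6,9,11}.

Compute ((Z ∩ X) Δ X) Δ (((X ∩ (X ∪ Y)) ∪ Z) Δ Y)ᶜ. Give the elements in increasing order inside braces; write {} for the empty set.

{2,4,5,6,8,9,10,11}

Z ∩ X = {4,11}
(Z ∩ X) Δ X = {7,10}
X ∪ Y = {1,2,4,6,7,9,10,11}
X ∩ (X ∪ Y) = {4,7,10,11}
(X ∩ (X ∪ Y)) ∪ Z = {2,3,4,6,7,9,10,11}
((X ∩ (X ∪ Y)) ∪ Z) Δ Y = {1,3,10}
(((X ∩ (X ∪ Y)) ∪ Z) Δ Y)ᶜ = {2,4,5,6,7,8,9,11}
((Z ∩ X) Δ X) Δ (((X ∩ (X ∪ Y)) ∪ Z) Δ Y)ᶜ = {2,4,5,6,8,9,10,11}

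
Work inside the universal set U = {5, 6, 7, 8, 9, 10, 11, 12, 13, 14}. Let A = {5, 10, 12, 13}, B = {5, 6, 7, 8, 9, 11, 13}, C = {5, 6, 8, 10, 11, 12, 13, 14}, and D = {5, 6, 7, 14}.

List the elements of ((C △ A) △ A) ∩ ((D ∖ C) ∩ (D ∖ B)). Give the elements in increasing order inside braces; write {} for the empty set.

{}

C △ A = {6, 8, 11, 14}
(C △ A) △ A = {5, 6, 8, 10, 11, 12, 13, 14}
D ∖ C = {7}
D ∖ B = {14}
(D ∖ C) ∩ (D ∖ B) = {}
((C △ A) △ A) ∩ ((D ∖ C) ∩ (D ∖ B)) = {}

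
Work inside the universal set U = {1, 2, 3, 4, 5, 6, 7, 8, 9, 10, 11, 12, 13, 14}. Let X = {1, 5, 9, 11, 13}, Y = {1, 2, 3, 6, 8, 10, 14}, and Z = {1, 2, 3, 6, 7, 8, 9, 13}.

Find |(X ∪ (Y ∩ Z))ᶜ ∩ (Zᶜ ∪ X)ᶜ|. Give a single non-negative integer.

1

Y ∩ Z = {1, 2, 3, 6, 8}
X ∪ (Y ∩ Z) = {1, 2, 3, 5, 6, 8, 9, 11, 13}
(X ∪ (Y ∩ Z))ᶜ = {4, 7, 10, 12, 14}
Zᶜ = {4, 5, 10, 11, 12, 14}
Zᶜ ∪ X = {1, 4, 5, 9, 10, 11, 12, 13, 14}
(Zᶜ ∪ X)ᶜ = {2, 3, 6, 7, 8}
(X ∪ (Y ∩ Z))ᶜ ∩ (Zᶜ ∪ X)ᶜ = {7}
|(X ∪ (Y ∩ Z))ᶜ ∩ (Zᶜ ∪ X)ᶜ| = 1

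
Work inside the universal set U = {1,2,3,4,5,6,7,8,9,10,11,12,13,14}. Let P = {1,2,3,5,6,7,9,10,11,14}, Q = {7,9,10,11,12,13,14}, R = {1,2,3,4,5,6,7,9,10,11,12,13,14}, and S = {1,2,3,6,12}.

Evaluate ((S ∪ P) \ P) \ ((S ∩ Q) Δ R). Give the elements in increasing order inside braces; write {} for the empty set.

S ∪ P = {1,2,3,5,6,7,9,10,11,12,14}
(S ∪ P) \ P = {12}
S ∩ Q = {12}
(S ∩ Q) Δ R = {1,2,3,4,5,6,7,9,10,11,13,14}
((S ∪ P) \ P) \ ((S ∩ Q) Δ R) = {12}

{12}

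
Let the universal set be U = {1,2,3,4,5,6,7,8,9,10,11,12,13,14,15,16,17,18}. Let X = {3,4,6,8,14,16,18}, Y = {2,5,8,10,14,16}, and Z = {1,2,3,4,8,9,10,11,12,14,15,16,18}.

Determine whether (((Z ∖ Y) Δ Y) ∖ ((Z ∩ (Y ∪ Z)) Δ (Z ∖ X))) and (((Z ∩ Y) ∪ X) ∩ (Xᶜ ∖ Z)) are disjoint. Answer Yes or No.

Z ∖ Y = {1,3,4,9,11,12,15,18}
(Z ∖ Y) Δ Y = {1,2,3,4,5,8,9,10,11,12,14,15,16,18}
Y ∪ Z = {1,2,3,4,5,8,9,10,11,12,14,15,16,18}
Z ∩ (Y ∪ Z) = {1,2,3,4,8,9,10,11,12,14,15,16,18}
Z ∖ X = {1,2,9,10,11,12,15}
(Z ∩ (Y ∪ Z)) Δ (Z ∖ X) = {3,4,8,14,16,18}
((Z ∖ Y) Δ Y) ∖ ((Z ∩ (Y ∪ Z)) Δ (Z ∖ X)) = {1,2,5,9,10,11,12,15}
Z ∩ Y = {2,8,10,14,16}
(Z ∩ Y) ∪ X = {2,3,4,6,8,10,14,16,18}
Xᶜ = {1,2,5,7,9,10,11,12,13,15,17}
Xᶜ ∖ Z = {5,7,13,17}
((Z ∩ Y) ∪ X) ∩ (Xᶜ ∖ Z) = {}
{1,2,5,9,10,11,12,15} and {} share no elements.

Yes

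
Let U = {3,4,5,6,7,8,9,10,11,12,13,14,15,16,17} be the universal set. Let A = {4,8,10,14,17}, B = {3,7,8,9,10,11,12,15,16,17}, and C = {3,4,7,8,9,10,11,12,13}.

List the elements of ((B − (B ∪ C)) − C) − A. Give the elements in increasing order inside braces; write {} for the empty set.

B ∪ C = {3,4,7,8,9,10,11,12,13,15,16,17}
B − (B ∪ C) = {}
(B − (B ∪ C)) − C = {}
((B − (B ∪ C)) − C) − A = {}

{}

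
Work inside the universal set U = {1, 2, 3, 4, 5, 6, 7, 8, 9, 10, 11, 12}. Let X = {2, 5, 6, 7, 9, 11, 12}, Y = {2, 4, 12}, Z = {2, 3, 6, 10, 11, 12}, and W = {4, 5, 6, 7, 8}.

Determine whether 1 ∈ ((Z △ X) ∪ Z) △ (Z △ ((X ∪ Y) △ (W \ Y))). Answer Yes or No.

No

1 ∉ Z and 1 ∉ X, so 1 ∉ Z △ X
1 ∉ (Z △ X) and 1 ∉ Z, so 1 ∉ (Z △ X) ∪ Z
1 ∉ X and 1 ∉ Y, so 1 ∉ X ∪ Y
1 ∉ W and 1 ∉ Y, so 1 ∉ W \ Y
1 ∉ (X ∪ Y) and 1 ∉ (W \ Y), so 1 ∉ (X ∪ Y) △ (W \ Y)
1 ∉ Z and 1 ∉ ((X ∪ Y) △ (W \ Y)), so 1 ∉ Z △ ((X ∪ Y) △ (W \ Y))
1 ∉ ((Z △ X) ∪ Z) and 1 ∉ (Z △ ((X ∪ Y) △ (W \ Y))), so 1 ∉ ((Z △ X) ∪ Z) △ (Z △ ((X ∪ Y) △ (W \ Y)))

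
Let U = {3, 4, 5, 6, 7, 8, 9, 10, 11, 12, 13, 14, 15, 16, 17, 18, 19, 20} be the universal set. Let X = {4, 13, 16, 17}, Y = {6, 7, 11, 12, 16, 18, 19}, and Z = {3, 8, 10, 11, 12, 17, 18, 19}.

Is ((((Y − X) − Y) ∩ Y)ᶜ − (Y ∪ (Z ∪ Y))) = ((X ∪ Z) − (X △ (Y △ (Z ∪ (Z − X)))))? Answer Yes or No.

Y − X = {6, 7, 11, 12, 18, 19}
(Y − X) − Y = {}
((Y − X) − Y) ∩ Y = {}
(((Y − X) − Y) ∩ Y)ᶜ = {3, 4, 5, 6, 7, 8, 9, 10, 11, 12, 13, 14, 15, 16, 17, 18, 19, 20}
Z ∪ Y = {3, 6, 7, 8, 10, 11, 12, 16, 17, 18, 19}
Y ∪ (Z ∪ Y) = {3, 6, 7, 8, 10, 11, 12, 16, 17, 18, 19}
(((Y − X) − Y) ∩ Y)ᶜ − (Y ∪ (Z ∪ Y)) = {4, 5, 9, 13, 14, 15, 20}
X ∪ Z = {3, 4, 8, 10, 11, 12, 13, 16, 17, 18, 19}
Z − X = {3, 8, 10, 11, 12, 18, 19}
Z ∪ (Z − X) = {3, 8, 10, 11, 12, 17, 18, 19}
Y △ (Z ∪ (Z − X)) = {3, 6, 7, 8, 10, 16, 17}
X △ (Y △ (Z ∪ (Z − X))) = {3, 4, 6, 7, 8, 10, 13}
(X ∪ Z) − (X △ (Y △ (Z ∪ (Z − X)))) = {11, 12, 16, 17, 18, 19}
4 ∈ (((Y − X) − Y) ∩ Y)ᶜ − (Y ∪ (Z ∪ Y)) but 4 ∉ (X ∪ Z) − (X △ (Y △ (Z ∪ (Z − X)))), so they differ.

No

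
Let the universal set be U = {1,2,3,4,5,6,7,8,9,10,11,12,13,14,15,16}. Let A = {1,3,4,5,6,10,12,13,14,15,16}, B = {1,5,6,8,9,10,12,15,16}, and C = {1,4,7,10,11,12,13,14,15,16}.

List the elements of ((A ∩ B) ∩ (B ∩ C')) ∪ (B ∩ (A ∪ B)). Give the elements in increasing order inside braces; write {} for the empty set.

{1,5,6,8,9,10,12,15,16}

A ∩ B = {1,5,6,10,12,15,16}
C' = {2,3,5,6,8,9}
B ∩ C' = {5,6,8,9}
(A ∩ B) ∩ (B ∩ C') = {5,6}
A ∪ B = {1,3,4,5,6,8,9,10,12,13,14,15,16}
B ∩ (A ∪ B) = {1,5,6,8,9,10,12,15,16}
((A ∩ B) ∩ (B ∩ C')) ∪ (B ∩ (A ∪ B)) = {1,5,6,8,9,10,12,15,16}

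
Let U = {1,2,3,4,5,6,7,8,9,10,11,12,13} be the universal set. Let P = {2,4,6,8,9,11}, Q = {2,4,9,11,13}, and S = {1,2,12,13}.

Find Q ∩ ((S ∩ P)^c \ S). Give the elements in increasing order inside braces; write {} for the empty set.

S ∩ P = {2}
(S ∩ P)^c = {1,3,4,5,6,7,8,9,10,11,12,13}
(S ∩ P)^c \ S = {3,4,5,6,7,8,9,10,11}
Q ∩ ((S ∩ P)^c \ S) = {4,9,11}

{4,9,11}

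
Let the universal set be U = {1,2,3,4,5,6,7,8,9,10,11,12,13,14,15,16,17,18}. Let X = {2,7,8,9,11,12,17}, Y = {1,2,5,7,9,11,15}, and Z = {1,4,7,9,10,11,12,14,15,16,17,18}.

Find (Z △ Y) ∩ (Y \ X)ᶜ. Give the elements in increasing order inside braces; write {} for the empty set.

{2,4,10,12,14,16,17,18}

Z △ Y = {2,4,5,10,12,14,16,17,18}
Y \ X = {1,5,15}
(Y \ X)ᶜ = {2,3,4,6,7,8,9,10,11,12,13,14,16,17,18}
(Z △ Y) ∩ (Y \ X)ᶜ = {2,4,10,12,14,16,17,18}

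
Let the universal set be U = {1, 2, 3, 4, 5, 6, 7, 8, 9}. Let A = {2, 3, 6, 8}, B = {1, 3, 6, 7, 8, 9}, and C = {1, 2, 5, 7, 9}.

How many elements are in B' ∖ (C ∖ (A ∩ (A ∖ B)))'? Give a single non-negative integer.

B' = {2, 4, 5}
A ∖ B = {2}
A ∩ (A ∖ B) = {2}
C ∖ (A ∩ (A ∖ B)) = {1, 5, 7, 9}
(C ∖ (A ∩ (A ∖ B)))' = {2, 3, 4, 6, 8}
B' ∖ (C ∖ (A ∩ (A ∖ B)))' = {5}
|B' ∖ (C ∖ (A ∩ (A ∖ B)))'| = 1

1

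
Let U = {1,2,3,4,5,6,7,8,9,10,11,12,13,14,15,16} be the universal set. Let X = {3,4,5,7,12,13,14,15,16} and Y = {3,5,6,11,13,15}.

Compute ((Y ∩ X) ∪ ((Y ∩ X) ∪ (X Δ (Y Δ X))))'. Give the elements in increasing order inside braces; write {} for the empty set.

{1,2,4,7,8,9,10,12,14,16}

Y ∩ X = {3,5,13,15}
Y Δ X = {4,6,7,11,12,14,16}
X Δ (Y Δ X) = {3,5,6,11,13,15}
(Y ∩ X) ∪ (X Δ (Y Δ X)) = {3,5,6,11,13,15}
(Y ∩ X) ∪ ((Y ∩ X) ∪ (X Δ (Y Δ X))) = {3,5,6,11,13,15}
((Y ∩ X) ∪ ((Y ∩ X) ∪ (X Δ (Y Δ X))))' = {1,2,4,7,8,9,10,12,14,16}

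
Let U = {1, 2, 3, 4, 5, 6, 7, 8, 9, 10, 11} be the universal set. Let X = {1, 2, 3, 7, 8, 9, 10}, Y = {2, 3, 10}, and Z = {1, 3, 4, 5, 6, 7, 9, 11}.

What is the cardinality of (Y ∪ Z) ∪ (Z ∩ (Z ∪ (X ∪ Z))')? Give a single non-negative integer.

Y ∪ Z = {1, 2, 3, 4, 5, 6, 7, 9, 10, 11}
X ∪ Z = {1, 2, 3, 4, 5, 6, 7, 8, 9, 10, 11}
Z ∪ (X ∪ Z) = {1, 2, 3, 4, 5, 6, 7, 8, 9, 10, 11}
(Z ∪ (X ∪ Z))' = {}
Z ∩ (Z ∪ (X ∪ Z))' = {}
(Y ∪ Z) ∪ (Z ∩ (Z ∪ (X ∪ Z))') = {1, 2, 3, 4, 5, 6, 7, 9, 10, 11}
|(Y ∪ Z) ∪ (Z ∩ (Z ∪ (X ∪ Z))')| = 10

10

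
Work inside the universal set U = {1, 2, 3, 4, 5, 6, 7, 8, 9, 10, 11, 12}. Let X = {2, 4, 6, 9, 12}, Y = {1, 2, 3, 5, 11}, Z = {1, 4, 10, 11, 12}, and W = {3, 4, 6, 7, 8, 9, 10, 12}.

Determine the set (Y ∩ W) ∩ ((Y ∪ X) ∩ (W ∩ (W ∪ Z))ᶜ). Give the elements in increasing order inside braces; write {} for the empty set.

Y ∩ W = {3}
Y ∪ X = {1, 2, 3, 4, 5, 6, 9, 11, 12}
W ∪ Z = {1, 3, 4, 6, 7, 8, 9, 10, 11, 12}
W ∩ (W ∪ Z) = {3, 4, 6, 7, 8, 9, 10, 12}
(W ∩ (W ∪ Z))ᶜ = {1, 2, 5, 11}
(Y ∪ X) ∩ (W ∩ (W ∪ Z))ᶜ = {1, 2, 5, 11}
(Y ∩ W) ∩ ((Y ∪ X) ∩ (W ∩ (W ∪ Z))ᶜ) = {}

{}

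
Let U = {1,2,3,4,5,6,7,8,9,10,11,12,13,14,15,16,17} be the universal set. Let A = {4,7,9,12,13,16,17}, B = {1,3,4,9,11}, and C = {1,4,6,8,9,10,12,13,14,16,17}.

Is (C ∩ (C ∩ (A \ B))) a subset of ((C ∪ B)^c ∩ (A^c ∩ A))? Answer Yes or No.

No

A \ B = {7,12,13,16,17}
C ∩ (A \ B) = {12,13,16,17}
C ∩ (C ∩ (A \ B)) = {12,13,16,17}
C ∪ B = {1,3,4,6,8,9,10,11,12,13,14,16,17}
(C ∪ B)^c = {2,5,7,15}
A^c = {1,2,3,5,6,8,10,11,14,15}
A^c ∩ A = {}
(C ∪ B)^c ∩ (A^c ∩ A) = {}
12 ∈ C ∩ (C ∩ (A \ B)) but 12 ∉ (C ∪ B)^c ∩ (A^c ∩ A), so the inclusion fails.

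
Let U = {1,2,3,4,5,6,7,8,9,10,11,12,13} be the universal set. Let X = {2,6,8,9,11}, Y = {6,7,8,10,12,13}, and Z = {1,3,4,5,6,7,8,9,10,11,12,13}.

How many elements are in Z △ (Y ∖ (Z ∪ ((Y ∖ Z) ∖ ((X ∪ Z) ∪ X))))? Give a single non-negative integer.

12

Y ∖ Z = {}
X ∪ Z = {1,2,3,4,5,6,7,8,9,10,11,12,13}
(X ∪ Z) ∪ X = {1,2,3,4,5,6,7,8,9,10,11,12,13}
(Y ∖ Z) ∖ ((X ∪ Z) ∪ X) = {}
Z ∪ ((Y ∖ Z) ∖ ((X ∪ Z) ∪ X)) = {1,3,4,5,6,7,8,9,10,11,12,13}
Y ∖ (Z ∪ ((Y ∖ Z) ∖ ((X ∪ Z) ∪ X))) = {}
Z △ (Y ∖ (Z ∪ ((Y ∖ Z) ∖ ((X ∪ Z) ∪ X)))) = {1,3,4,5,6,7,8,9,10,11,12,13}
|Z △ (Y ∖ (Z ∪ ((Y ∖ Z) ∖ ((X ∪ Z) ∪ X))))| = 12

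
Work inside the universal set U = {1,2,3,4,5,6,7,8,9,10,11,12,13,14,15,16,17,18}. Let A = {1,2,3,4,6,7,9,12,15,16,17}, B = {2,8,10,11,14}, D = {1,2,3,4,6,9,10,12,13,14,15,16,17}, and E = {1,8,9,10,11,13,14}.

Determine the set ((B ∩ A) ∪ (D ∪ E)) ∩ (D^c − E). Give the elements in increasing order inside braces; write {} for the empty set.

{}

B ∩ A = {2}
D ∪ E = {1,2,3,4,6,8,9,10,11,12,13,14,15,16,17}
(B ∩ A) ∪ (D ∪ E) = {1,2,3,4,6,8,9,10,11,12,13,14,15,16,17}
D^c = {5,7,8,11,18}
D^c − E = {5,7,18}
((B ∩ A) ∪ (D ∪ E)) ∩ (D^c − E) = {}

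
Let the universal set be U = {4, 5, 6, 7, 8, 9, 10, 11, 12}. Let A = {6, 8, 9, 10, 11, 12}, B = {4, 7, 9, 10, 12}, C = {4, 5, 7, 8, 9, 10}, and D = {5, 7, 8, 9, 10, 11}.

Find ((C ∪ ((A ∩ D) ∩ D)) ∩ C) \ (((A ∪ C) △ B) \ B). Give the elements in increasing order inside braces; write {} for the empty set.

A ∩ D = {8, 9, 10, 11}
(A ∩ D) ∩ D = {8, 9, 10, 11}
C ∪ ((A ∩ D) ∩ D) = {4, 5, 7, 8, 9, 10, 11}
(C ∪ ((A ∩ D) ∩ D)) ∩ C = {4, 5, 7, 8, 9, 10}
A ∪ C = {4, 5, 6, 7, 8, 9, 10, 11, 12}
(A ∪ C) △ B = {5, 6, 8, 11}
((A ∪ C) △ B) \ B = {5, 6, 8, 11}
((C ∪ ((A ∩ D) ∩ D)) ∩ C) \ (((A ∪ C) △ B) \ B) = {4, 7, 9, 10}

{4, 7, 9, 10}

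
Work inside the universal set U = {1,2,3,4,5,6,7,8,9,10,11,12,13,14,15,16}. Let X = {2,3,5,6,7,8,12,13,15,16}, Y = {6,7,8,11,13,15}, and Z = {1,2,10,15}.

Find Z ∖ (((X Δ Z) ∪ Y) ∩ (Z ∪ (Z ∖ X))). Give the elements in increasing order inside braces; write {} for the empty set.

{2}

X Δ Z = {1,3,5,6,7,8,10,12,13,16}
(X Δ Z) ∪ Y = {1,3,5,6,7,8,10,11,12,13,15,16}
Z ∖ X = {1,10}
Z ∪ (Z ∖ X) = {1,2,10,15}
((X Δ Z) ∪ Y) ∩ (Z ∪ (Z ∖ X)) = {1,10,15}
Z ∖ (((X Δ Z) ∪ Y) ∩ (Z ∪ (Z ∖ X))) = {2}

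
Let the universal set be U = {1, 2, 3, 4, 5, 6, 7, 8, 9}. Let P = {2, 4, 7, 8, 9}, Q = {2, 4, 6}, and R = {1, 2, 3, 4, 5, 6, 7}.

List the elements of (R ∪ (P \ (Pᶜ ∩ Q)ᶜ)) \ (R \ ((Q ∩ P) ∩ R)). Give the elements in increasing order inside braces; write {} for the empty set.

{2, 4}

Pᶜ = {1, 3, 5, 6}
Pᶜ ∩ Q = {6}
(Pᶜ ∩ Q)ᶜ = {1, 2, 3, 4, 5, 7, 8, 9}
P \ (Pᶜ ∩ Q)ᶜ = {}
R ∪ (P \ (Pᶜ ∩ Q)ᶜ) = {1, 2, 3, 4, 5, 6, 7}
Q ∩ P = {2, 4}
(Q ∩ P) ∩ R = {2, 4}
R \ ((Q ∩ P) ∩ R) = {1, 3, 5, 6, 7}
(R ∪ (P \ (Pᶜ ∩ Q)ᶜ)) \ (R \ ((Q ∩ P) ∩ R)) = {2, 4}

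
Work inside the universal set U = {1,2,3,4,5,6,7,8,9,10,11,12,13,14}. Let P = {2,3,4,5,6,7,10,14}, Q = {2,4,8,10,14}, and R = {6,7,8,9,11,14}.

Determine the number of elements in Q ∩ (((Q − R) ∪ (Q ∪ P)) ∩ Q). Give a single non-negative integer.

Q − R = {2,4,10}
Q ∪ P = {2,3,4,5,6,7,8,10,14}
(Q − R) ∪ (Q ∪ P) = {2,3,4,5,6,7,8,10,14}
((Q − R) ∪ (Q ∪ P)) ∩ Q = {2,4,8,10,14}
Q ∩ (((Q − R) ∪ (Q ∪ P)) ∩ Q) = {2,4,8,10,14}
|Q ∩ (((Q − R) ∪ (Q ∪ P)) ∩ Q)| = 5

5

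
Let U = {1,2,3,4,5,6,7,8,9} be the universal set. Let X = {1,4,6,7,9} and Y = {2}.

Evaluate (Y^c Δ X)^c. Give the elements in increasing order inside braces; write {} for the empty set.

Y^c = {1,3,4,5,6,7,8,9}
Y^c Δ X = {3,5,8}
(Y^c Δ X)^c = {1,2,4,6,7,9}

{1,2,4,6,7,9}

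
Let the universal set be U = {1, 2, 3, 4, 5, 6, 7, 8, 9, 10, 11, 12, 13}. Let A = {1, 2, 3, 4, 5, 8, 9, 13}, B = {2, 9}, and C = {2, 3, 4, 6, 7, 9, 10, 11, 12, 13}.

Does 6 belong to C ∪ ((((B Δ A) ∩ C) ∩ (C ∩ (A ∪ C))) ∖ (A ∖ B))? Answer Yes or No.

6 ∉ B and 6 ∉ A, so 6 ∉ B Δ A
6 ∉ (B Δ A) and 6 ∈ C, so 6 ∉ (B Δ A) ∩ C
6 ∉ A and 6 ∈ C, so 6 ∈ A ∪ C
6 ∈ C and 6 ∈ (A ∪ C), so 6 ∈ C ∩ (A ∪ C)
6 ∉ ((B Δ A) ∩ C) and 6 ∈ (C ∩ (A ∪ C)), so 6 ∉ ((B Δ A) ∩ C) ∩ (C ∩ (A ∪ C))
6 ∉ A and 6 ∉ B, so 6 ∉ A ∖ B
6 ∉ (((B Δ A) ∩ C) ∩ (C ∩ (A ∪ C))) and 6 ∉ (A ∖ B), so 6 ∉ (((B Δ A) ∩ C) ∩ (C ∩ (A ∪ C))) ∖ (A ∖ B)
6 ∈ C and 6 ∉ ((((B Δ A) ∩ C) ∩ (C ∩ (A ∪ C))) ∖ (A ∖ B)), so 6 ∈ C ∪ ((((B Δ A) ∩ C) ∩ (C ∩ (A ∪ C))) ∖ (A ∖ B))

Yes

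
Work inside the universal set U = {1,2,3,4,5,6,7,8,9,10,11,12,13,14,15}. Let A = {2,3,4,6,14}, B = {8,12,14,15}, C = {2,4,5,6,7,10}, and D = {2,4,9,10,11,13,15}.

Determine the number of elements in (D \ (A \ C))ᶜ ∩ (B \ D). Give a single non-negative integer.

3

A \ C = {3,14}
D \ (A \ C) = {2,4,9,10,11,13,15}
(D \ (A \ C))ᶜ = {1,3,5,6,7,8,12,14}
B \ D = {8,12,14}
(D \ (A \ C))ᶜ ∩ (B \ D) = {8,12,14}
|(D \ (A \ C))ᶜ ∩ (B \ D)| = 3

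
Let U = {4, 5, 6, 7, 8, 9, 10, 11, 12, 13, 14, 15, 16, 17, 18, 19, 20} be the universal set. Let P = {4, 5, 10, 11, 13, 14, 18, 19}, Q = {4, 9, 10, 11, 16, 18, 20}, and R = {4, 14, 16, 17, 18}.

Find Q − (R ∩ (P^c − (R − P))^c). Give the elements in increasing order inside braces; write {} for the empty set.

{9, 10, 11, 20}

P^c = {6, 7, 8, 9, 12, 15, 16, 17, 20}
R − P = {16, 17}
P^c − (R − P) = {6, 7, 8, 9, 12, 15, 20}
(P^c − (R − P))^c = {4, 5, 10, 11, 13, 14, 16, 17, 18, 19}
R ∩ (P^c − (R − P))^c = {4, 14, 16, 17, 18}
Q − (R ∩ (P^c − (R − P))^c) = {9, 10, 11, 20}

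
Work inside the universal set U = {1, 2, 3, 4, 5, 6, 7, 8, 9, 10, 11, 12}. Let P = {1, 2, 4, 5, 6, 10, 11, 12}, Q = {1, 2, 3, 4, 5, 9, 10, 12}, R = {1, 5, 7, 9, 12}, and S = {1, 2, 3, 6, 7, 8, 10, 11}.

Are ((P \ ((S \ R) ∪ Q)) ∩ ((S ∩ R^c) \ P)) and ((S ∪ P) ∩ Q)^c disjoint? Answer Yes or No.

S \ R = {2, 3, 6, 8, 10, 11}
(S \ R) ∪ Q = {1, 2, 3, 4, 5, 6, 8, 9, 10, 11, 12}
P \ ((S \ R) ∪ Q) = {}
R^c = {2, 3, 4, 6, 8, 10, 11}
S ∩ R^c = {2, 3, 6, 8, 10, 11}
(S ∩ R^c) \ P = {3, 8}
(P \ ((S \ R) ∪ Q)) ∩ ((S ∩ R^c) \ P) = {}
S ∪ P = {1, 2, 3, 4, 5, 6, 7, 8, 10, 11, 12}
(S ∪ P) ∩ Q = {1, 2, 3, 4, 5, 10, 12}
((S ∪ P) ∩ Q)^c = {6, 7, 8, 9, 11}
{} and {6, 7, 8, 9, 11} share no elements.

Yes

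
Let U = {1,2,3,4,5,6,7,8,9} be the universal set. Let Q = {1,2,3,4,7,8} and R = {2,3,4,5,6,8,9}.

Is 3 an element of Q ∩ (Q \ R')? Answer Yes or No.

3 ∈ R, so 3 ∉ R'
3 ∈ Q and 3 ∉ R', so 3 ∈ Q \ R'
3 ∈ Q and 3 ∈ (Q \ R'), so 3 ∈ Q ∩ (Q \ R')

Yes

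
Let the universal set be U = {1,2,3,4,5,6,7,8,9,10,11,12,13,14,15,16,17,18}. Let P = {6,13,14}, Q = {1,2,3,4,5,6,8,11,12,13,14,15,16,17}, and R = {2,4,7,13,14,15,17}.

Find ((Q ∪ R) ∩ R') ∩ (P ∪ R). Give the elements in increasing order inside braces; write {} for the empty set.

Q ∪ R = {1,2,3,4,5,6,7,8,11,12,13,14,15,16,17}
R' = {1,3,5,6,8,9,10,11,12,16,18}
(Q ∪ R) ∩ R' = {1,3,5,6,8,11,12,16}
P ∪ R = {2,4,6,7,13,14,15,17}
((Q ∪ R) ∩ R') ∩ (P ∪ R) = {6}

{6}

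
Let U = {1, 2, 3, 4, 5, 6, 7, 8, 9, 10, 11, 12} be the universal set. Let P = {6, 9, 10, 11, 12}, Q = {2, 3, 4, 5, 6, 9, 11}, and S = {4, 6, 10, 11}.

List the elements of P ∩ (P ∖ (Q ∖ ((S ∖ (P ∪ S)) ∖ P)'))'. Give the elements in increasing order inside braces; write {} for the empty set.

{}

P ∪ S = {4, 6, 9, 10, 11, 12}
S ∖ (P ∪ S) = {}
(S ∖ (P ∪ S)) ∖ P = {}
((S ∖ (P ∪ S)) ∖ P)' = {1, 2, 3, 4, 5, 6, 7, 8, 9, 10, 11, 12}
Q ∖ ((S ∖ (P ∪ S)) ∖ P)' = {}
P ∖ (Q ∖ ((S ∖ (P ∪ S)) ∖ P)') = {6, 9, 10, 11, 12}
(P ∖ (Q ∖ ((S ∖ (P ∪ S)) ∖ P)'))' = {1, 2, 3, 4, 5, 7, 8}
P ∩ (P ∖ (Q ∖ ((S ∖ (P ∪ S)) ∖ P)'))' = {}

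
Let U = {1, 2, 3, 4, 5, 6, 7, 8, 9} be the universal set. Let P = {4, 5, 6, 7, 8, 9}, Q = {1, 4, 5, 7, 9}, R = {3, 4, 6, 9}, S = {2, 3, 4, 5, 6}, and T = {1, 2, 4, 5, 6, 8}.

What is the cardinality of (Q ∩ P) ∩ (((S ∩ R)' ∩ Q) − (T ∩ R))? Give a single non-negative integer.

Q ∩ P = {4, 5, 7, 9}
S ∩ R = {3, 4, 6}
(S ∩ R)' = {1, 2, 5, 7, 8, 9}
(S ∩ R)' ∩ Q = {1, 5, 7, 9}
T ∩ R = {4, 6}
((S ∩ R)' ∩ Q) − (T ∩ R) = {1, 5, 7, 9}
(Q ∩ P) ∩ (((S ∩ R)' ∩ Q) − (T ∩ R)) = {5, 7, 9}
|(Q ∩ P) ∩ (((S ∩ R)' ∩ Q) − (T ∩ R))| = 3

3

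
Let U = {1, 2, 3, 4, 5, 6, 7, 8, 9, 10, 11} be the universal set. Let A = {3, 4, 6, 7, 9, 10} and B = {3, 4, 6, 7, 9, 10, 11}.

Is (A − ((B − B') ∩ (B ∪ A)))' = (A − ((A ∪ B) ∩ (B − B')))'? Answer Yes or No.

B' = {1, 2, 5, 8}
B − B' = {3, 4, 6, 7, 9, 10, 11}
B ∪ A = {3, 4, 6, 7, 9, 10, 11}
(B − B') ∩ (B ∪ A) = {3, 4, 6, 7, 9, 10, 11}
A − ((B − B') ∩ (B ∪ A)) = {}
(A − ((B − B') ∩ (B ∪ A)))' = {1, 2, 3, 4, 5, 6, 7, 8, 9, 10, 11}
A ∪ B = {3, 4, 6, 7, 9, 10, 11}
(A ∪ B) ∩ (B − B') = {3, 4, 6, 7, 9, 10, 11}
A − ((A ∪ B) ∩ (B − B')) = {}
(A − ((A ∪ B) ∩ (B − B')))' = {1, 2, 3, 4, 5, 6, 7, 8, 9, 10, 11}
Both equal {1, 2, 3, 4, 5, 6, 7, 8, 9, 10, 11}, so (A − ((B − B') ∩ (B ∪ A)))' = (A − ((A ∪ B) ∩ (B − B')))'.

Yes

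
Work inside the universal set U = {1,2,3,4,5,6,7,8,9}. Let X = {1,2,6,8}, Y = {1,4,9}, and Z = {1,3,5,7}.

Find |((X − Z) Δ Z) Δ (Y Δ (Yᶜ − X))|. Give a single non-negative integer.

5

X − Z = {2,6,8}
(X − Z) Δ Z = {1,2,3,5,6,7,8}
Yᶜ = {2,3,5,6,7,8}
Yᶜ − X = {3,5,7}
Y Δ (Yᶜ − X) = {1,3,4,5,7,9}
((X − Z) Δ Z) Δ (Y Δ (Yᶜ − X)) = {2,4,6,8,9}
|((X − Z) Δ Z) Δ (Y Δ (Yᶜ − X))| = 5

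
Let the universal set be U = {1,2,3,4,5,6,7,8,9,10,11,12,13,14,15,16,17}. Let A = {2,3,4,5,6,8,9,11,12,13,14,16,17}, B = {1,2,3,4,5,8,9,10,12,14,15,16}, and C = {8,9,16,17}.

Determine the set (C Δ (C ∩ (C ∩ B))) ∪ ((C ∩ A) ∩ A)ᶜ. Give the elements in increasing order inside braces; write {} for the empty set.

{1,2,3,4,5,6,7,10,11,12,13,14,15,17}

C ∩ B = {8,9,16}
C ∩ (C ∩ B) = {8,9,16}
C Δ (C ∩ (C ∩ B)) = {17}
C ∩ A = {8,9,16,17}
(C ∩ A) ∩ A = {8,9,16,17}
((C ∩ A) ∩ A)ᶜ = {1,2,3,4,5,6,7,10,11,12,13,14,15}
(C Δ (C ∩ (C ∩ B))) ∪ ((C ∩ A) ∩ A)ᶜ = {1,2,3,4,5,6,7,10,11,12,13,14,15,17}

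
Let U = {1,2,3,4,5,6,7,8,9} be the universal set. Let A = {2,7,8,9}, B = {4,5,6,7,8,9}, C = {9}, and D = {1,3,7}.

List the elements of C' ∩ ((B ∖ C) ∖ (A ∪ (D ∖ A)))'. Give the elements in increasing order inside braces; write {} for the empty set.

C' = {1,2,3,4,5,6,7,8}
B ∖ C = {4,5,6,7,8}
D ∖ A = {1,3}
A ∪ (D ∖ A) = {1,2,3,7,8,9}
(B ∖ C) ∖ (A ∪ (D ∖ A)) = {4,5,6}
((B ∖ C) ∖ (A ∪ (D ∖ A)))' = {1,2,3,7,8,9}
C' ∩ ((B ∖ C) ∖ (A ∪ (D ∖ A)))' = {1,2,3,7,8}

{1,2,3,7,8}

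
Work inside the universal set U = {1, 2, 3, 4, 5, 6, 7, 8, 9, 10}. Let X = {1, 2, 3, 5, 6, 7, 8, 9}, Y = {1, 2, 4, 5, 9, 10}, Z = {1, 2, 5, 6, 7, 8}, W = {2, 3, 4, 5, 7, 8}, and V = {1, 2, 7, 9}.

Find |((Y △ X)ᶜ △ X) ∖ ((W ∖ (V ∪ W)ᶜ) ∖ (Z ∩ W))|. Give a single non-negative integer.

Y △ X = {3, 4, 6, 7, 8, 10}
(Y △ X)ᶜ = {1, 2, 5, 9}
(Y △ X)ᶜ △ X = {3, 6, 7, 8}
V ∪ W = {1, 2, 3, 4, 5, 7, 8, 9}
(V ∪ W)ᶜ = {6, 10}
W ∖ (V ∪ W)ᶜ = {2, 3, 4, 5, 7, 8}
Z ∩ W = {2, 5, 7, 8}
(W ∖ (V ∪ W)ᶜ) ∖ (Z ∩ W) = {3, 4}
((Y △ X)ᶜ △ X) ∖ ((W ∖ (V ∪ W)ᶜ) ∖ (Z ∩ W)) = {6, 7, 8}
|((Y △ X)ᶜ △ X) ∖ ((W ∖ (V ∪ W)ᶜ) ∖ (Z ∩ W))| = 3

3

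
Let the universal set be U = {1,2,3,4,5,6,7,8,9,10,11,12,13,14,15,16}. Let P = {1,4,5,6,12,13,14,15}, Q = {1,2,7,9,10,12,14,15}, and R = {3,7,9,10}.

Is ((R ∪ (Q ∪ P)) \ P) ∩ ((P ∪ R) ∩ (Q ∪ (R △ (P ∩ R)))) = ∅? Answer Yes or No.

Q ∪ P = {1,2,4,5,6,7,9,10,12,13,14,15}
R ∪ (Q ∪ P) = {1,2,3,4,5,6,7,9,10,12,13,14,15}
(R ∪ (Q ∪ P)) \ P = {2,3,7,9,10}
P ∪ R = {1,3,4,5,6,7,9,10,12,13,14,15}
P ∩ R = {}
R △ (P ∩ R) = {3,7,9,10}
Q ∪ (R △ (P ∩ R)) = {1,2,3,7,9,10,12,14,15}
(P ∪ R) ∩ (Q ∪ (R △ (P ∩ R))) = {1,3,7,9,10,12,14,15}
3 lies in both, so they are not disjoint.

No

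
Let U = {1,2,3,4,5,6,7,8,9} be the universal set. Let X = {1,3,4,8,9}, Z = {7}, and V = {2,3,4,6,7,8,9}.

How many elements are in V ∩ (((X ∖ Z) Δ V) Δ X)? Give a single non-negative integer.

X ∖ Z = {1,3,4,8,9}
(X ∖ Z) Δ V = {1,2,6,7}
((X ∖ Z) Δ V) Δ X = {2,3,4,6,7,8,9}
V ∩ (((X ∖ Z) Δ V) Δ X) = {2,3,4,6,7,8,9}
|V ∩ (((X ∖ Z) Δ V) Δ X)| = 7

7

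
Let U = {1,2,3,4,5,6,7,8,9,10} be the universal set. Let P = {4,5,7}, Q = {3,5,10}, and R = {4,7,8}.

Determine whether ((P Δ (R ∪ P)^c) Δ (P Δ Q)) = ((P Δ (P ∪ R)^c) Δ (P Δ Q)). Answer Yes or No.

Yes

R ∪ P = {4,5,7,8}
(R ∪ P)^c = {1,2,3,6,9,10}
P Δ (R ∪ P)^c = {1,2,3,4,5,6,7,9,10}
P Δ Q = {3,4,7,10}
(P Δ (R ∪ P)^c) Δ (P Δ Q) = {1,2,5,6,9}
P ∪ R = {4,5,7,8}
(P ∪ R)^c = {1,2,3,6,9,10}
P Δ (P ∪ R)^c = {1,2,3,4,5,6,7,9,10}
(P Δ (P ∪ R)^c) Δ (P Δ Q) = {1,2,5,6,9}
Both equal {1,2,5,6,9}, so (P Δ (R ∪ P)^c) Δ (P Δ Q) = (P Δ (P ∪ R)^c) Δ (P Δ Q).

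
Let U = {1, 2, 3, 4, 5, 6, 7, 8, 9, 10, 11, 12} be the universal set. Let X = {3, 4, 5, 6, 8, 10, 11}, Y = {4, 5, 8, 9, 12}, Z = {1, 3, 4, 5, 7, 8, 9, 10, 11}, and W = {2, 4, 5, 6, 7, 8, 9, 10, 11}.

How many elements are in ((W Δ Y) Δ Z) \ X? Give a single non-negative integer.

4

W Δ Y = {2, 6, 7, 10, 11, 12}
(W Δ Y) Δ Z = {1, 2, 3, 4, 5, 6, 8, 9, 12}
((W Δ Y) Δ Z) \ X = {1, 2, 9, 12}
|((W Δ Y) Δ Z) \ X| = 4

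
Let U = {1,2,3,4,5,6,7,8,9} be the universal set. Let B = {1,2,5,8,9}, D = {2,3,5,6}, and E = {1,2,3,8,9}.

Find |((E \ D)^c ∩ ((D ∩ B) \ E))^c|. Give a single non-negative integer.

8

E \ D = {1,8,9}
(E \ D)^c = {2,3,4,5,6,7}
D ∩ B = {2,5}
(D ∩ B) \ E = {5}
(E \ D)^c ∩ ((D ∩ B) \ E) = {5}
((E \ D)^c ∩ ((D ∩ B) \ E))^c = {1,2,3,4,6,7,8,9}
|((E \ D)^c ∩ ((D ∩ B) \ E))^c| = 8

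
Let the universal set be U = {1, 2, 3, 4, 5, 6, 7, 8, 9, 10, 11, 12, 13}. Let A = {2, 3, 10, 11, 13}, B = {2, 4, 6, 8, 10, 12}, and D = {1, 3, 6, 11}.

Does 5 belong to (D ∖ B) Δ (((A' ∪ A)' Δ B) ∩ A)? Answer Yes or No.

No

5 ∉ D and 5 ∉ B, so 5 ∉ D ∖ B
5 ∉ A, so 5 ∈ A'
5 ∈ A' and 5 ∉ A, so 5 ∈ A' ∪ A
5 ∉ (A' ∪ A)' since 5 ∈ (A' ∪ A)
5 ∉ (A' ∪ A)' and 5 ∉ B, so 5 ∉ (A' ∪ A)' Δ B
5 ∉ ((A' ∪ A)' Δ B) and 5 ∉ A, so 5 ∉ ((A' ∪ A)' Δ B) ∩ A
5 ∉ (D ∖ B) and 5 ∉ (((A' ∪ A)' Δ B) ∩ A), so 5 ∉ (D ∖ B) Δ (((A' ∪ A)' Δ B) ∩ A)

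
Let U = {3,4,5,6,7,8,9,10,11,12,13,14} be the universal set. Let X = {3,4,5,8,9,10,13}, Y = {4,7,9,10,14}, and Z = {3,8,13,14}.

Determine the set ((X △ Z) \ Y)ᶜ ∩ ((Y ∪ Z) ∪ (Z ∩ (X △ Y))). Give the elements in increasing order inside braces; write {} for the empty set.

{3,4,7,8,9,10,13,14}

X △ Z = {4,5,9,10,14}
(X △ Z) \ Y = {5}
((X △ Z) \ Y)ᶜ = {3,4,6,7,8,9,10,11,12,13,14}
Y ∪ Z = {3,4,7,8,9,10,13,14}
X △ Y = {3,5,7,8,13,14}
Z ∩ (X △ Y) = {3,8,13,14}
(Y ∪ Z) ∪ (Z ∩ (X △ Y)) = {3,4,7,8,9,10,13,14}
((X △ Z) \ Y)ᶜ ∩ ((Y ∪ Z) ∪ (Z ∩ (X △ Y))) = {3,4,7,8,9,10,13,14}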